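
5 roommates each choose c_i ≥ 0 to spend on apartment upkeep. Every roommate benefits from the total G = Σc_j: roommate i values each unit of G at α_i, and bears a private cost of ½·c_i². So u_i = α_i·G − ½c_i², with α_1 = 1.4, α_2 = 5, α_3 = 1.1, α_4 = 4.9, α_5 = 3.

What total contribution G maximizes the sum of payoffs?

Planner FOC: ∂(Σu_j)/∂c_i = (Σα_j) − c_i = 0, so c_i^SO = Σα_j = 15.4 for every i; G^SO = 77.

77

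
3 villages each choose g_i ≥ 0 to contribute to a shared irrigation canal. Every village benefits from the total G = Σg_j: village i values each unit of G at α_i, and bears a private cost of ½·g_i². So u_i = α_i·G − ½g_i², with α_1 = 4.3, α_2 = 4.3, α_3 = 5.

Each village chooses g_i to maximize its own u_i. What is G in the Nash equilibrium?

Village i's FOC: ∂u_i/∂g_i = α_i − g_i = 0, so g_i* = α_i.
NE contributions = (4.3, 4.3, 5); G = 13.6.

13.6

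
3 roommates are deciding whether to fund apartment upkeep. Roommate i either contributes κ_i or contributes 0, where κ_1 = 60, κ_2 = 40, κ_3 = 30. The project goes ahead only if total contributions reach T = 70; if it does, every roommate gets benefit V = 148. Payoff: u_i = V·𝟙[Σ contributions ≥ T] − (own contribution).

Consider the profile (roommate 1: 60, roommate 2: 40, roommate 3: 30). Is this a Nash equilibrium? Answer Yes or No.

No

Total = 130 ≥ 70: provided.
Roommate 1 (pledges 60, payoff 88): dropping to 0 → total 70, payoff 148. Profitable deviation.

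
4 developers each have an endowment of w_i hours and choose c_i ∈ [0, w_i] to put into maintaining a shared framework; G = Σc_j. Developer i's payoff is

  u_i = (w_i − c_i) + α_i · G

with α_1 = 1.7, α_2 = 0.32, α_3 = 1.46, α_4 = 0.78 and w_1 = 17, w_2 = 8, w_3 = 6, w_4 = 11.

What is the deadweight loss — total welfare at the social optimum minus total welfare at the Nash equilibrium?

∂u_i/∂c_i = α_i − 1, so developer i contributes w_i if α_i > 1, else 0.
α_i > 1 for i ∈ {1, 3}; NE contributions (17, 0, 6, 0), G = 23.
W^NE = Σw_i − G^NE + (Σα_i)·G^NE = 42 + 3.26·23 = 116.98.
Planner: ∂(Σu_j)/∂c_i = Σα_j − 1 = 3.26 > 0, so everyone contributes w_i; G^SO = 42, W^SO = 42 + 3.26·42 = 178.92.
Deadweight loss = 61.94.

61.94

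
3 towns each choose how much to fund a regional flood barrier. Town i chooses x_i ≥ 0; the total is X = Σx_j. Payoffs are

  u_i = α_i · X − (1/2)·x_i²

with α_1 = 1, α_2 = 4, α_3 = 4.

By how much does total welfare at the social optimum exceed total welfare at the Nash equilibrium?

Town i's FOC: ∂u_i/∂x_i = α_i − x_i = 0, so x_i* = α_i.
NE contributions = (1, 4, 4); X = 9.
W^NE = (Σα)·X − ½Σα_i² = 9² − ½·33 = 64.5.
Planner sets x_i = Σα_j = 9 for every i, so X^SO = 3·9 = 27.
W^SO = (Σα)·X^SO − ½·3·(Σα)² = (3/2)·9² = 121.5.
Deadweight loss = W^SO − W^NE = 57.

57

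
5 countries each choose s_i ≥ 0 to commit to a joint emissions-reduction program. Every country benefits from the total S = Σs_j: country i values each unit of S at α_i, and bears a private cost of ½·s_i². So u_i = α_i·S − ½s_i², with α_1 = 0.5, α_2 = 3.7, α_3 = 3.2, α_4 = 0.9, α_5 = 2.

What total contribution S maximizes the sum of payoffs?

51.5

Planner FOC: ∂(Σu_j)/∂s_i = (Σα_j) − s_i = 0, so s_i^SO = Σα_j = 10.3 for every i; S^SO = 51.5.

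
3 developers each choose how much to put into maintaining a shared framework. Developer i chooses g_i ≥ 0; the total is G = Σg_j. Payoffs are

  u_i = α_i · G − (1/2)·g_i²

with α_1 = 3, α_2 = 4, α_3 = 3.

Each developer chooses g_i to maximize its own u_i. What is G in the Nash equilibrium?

10

Developer i's FOC: ∂u_i/∂g_i = α_i − g_i = 0, so g_i* = α_i.
NE contributions = (3, 4, 3); G = 10.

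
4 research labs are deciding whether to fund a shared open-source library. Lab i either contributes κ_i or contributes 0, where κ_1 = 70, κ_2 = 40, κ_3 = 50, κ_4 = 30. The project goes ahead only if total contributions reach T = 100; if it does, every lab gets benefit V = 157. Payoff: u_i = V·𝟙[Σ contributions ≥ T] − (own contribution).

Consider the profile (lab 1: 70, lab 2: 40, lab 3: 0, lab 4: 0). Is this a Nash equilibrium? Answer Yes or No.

Yes

Total = 110 ≥ 100: provided.
Lab 1 (pledges 70, payoff 87): dropping to 0 → total 40, payoff 0. No gain.
Lab 2 (pledges 40, payoff 117): dropping to 0 → total 70, payoff 0. No gain.
Lab 3 (pledges 0, payoff 157): pledging 50 → total 160, payoff 107. No gain.
Lab 4 (pledges 0, payoff 157): pledging 30 → total 140, payoff 127. No gain.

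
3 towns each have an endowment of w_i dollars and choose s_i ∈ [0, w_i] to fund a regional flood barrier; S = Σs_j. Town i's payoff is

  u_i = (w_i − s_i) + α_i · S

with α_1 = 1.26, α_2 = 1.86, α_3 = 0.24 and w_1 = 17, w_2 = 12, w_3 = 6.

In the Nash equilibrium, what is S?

29

∂u_i/∂s_i = α_i − 1, so town i contributes w_i if α_i > 1, else 0.
α_i > 1 for i ∈ {1, 2}; NE contributions (17, 12, 0), S = 29.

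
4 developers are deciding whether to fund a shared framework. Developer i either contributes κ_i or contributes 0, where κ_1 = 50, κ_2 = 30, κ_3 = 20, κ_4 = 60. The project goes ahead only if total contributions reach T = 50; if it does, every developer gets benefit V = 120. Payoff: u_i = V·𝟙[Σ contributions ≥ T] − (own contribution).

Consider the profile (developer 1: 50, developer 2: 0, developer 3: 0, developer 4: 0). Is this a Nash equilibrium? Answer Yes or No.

Yes

Total = 50 ≥ 50: provided.
Developer 1 (pledges 50, payoff 70): dropping to 0 → total 0, payoff 0. No gain.
Developer 2 (pledges 0, payoff 120): pledging 30 → total 80, payoff 90. No gain.
Developer 3 (pledges 0, payoff 120): pledging 20 → total 70, payoff 100. No gain.
Developer 4 (pledges 0, payoff 120): pledging 60 → total 110, payoff 60. No gain.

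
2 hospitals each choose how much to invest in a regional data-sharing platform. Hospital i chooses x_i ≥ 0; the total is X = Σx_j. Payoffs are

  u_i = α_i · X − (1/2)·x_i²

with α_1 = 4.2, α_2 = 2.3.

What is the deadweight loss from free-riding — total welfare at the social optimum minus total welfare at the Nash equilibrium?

11.465

Hospital i's FOC: ∂u_i/∂x_i = α_i − x_i = 0, so x_i* = α_i.
NE contributions = (4.2, 2.3); X = 6.5.
W^NE = (Σα)·X − ½Σα_i² = 6.5² − ½·22.93 = 30.785.
Planner sets x_i = Σα_j = 6.5 for every i, so X^SO = 2·6.5 = 13.
W^SO = (Σα)·X^SO − ½·2·(Σα)² = (2/2)·6.5² = 42.25.
Deadweight loss = W^SO − W^NE = 11.465.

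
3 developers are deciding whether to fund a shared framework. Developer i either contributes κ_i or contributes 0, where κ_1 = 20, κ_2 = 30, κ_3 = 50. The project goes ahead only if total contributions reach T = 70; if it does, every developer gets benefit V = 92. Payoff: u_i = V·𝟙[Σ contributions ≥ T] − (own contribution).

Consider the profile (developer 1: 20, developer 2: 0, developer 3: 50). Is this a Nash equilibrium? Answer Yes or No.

Yes

Total = 70 ≥ 70: provided.
Developer 1 (pledges 20, payoff 72): dropping to 0 → total 50, payoff 0. No gain.
Developer 2 (pledges 0, payoff 92): pledging 30 → total 100, payoff 62. No gain.
Developer 3 (pledges 50, payoff 42): dropping to 0 → total 20, payoff 0. No gain.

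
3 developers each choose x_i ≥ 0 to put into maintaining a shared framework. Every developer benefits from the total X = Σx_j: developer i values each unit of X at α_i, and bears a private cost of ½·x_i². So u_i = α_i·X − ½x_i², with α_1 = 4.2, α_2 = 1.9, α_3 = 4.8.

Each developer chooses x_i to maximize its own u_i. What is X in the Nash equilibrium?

10.9

Developer i's FOC: ∂u_i/∂x_i = α_i − x_i = 0, so x_i* = α_i.
NE contributions = (4.2, 1.9, 4.8); X = 10.9.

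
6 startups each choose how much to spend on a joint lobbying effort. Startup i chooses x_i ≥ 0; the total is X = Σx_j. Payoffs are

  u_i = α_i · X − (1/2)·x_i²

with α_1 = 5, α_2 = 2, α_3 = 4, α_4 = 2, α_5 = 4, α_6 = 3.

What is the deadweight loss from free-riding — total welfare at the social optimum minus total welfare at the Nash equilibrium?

837

Startup i's FOC: ∂u_i/∂x_i = α_i − x_i = 0, so x_i* = α_i.
NE contributions = (5, 2, 4, 2, 4, 3); X = 20.
W^NE = (Σα)·X − ½Σα_i² = 20² − ½·74 = 363.
Planner sets x_i = Σα_j = 20 for every i, so X^SO = 6·20 = 120.
W^SO = (Σα)·X^SO − ½·6·(Σα)² = (6/2)·20² = 1200.
Deadweight loss = W^SO − W^NE = 837.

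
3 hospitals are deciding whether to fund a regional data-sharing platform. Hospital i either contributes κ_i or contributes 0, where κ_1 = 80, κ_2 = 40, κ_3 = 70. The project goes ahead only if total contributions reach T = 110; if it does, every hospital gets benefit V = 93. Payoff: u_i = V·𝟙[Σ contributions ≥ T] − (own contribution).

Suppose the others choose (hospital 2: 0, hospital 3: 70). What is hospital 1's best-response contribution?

80

Others' total = 70. Contributing 80 brings total to 150 ≥ 110: gain V − κ_1 = 13.
Best response: 80.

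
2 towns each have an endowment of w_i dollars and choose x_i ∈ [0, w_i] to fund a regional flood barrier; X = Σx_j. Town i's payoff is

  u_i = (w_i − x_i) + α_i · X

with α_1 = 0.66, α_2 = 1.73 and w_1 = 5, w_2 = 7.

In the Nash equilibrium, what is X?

7

∂u_i/∂x_i = α_i − 1, so town i contributes w_i if α_i > 1, else 0.
α_i > 1 for i ∈ {2}; NE contributions (0, 7), X = 7.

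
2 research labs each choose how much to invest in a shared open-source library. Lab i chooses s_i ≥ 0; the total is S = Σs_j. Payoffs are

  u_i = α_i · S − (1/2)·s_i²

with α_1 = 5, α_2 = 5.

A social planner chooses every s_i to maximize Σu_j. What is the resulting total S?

20

Planner FOC: ∂(Σu_j)/∂s_i = (Σα_j) − s_i = 0, so s_i^SO = Σα_j = 10 for every i; S^SO = 20.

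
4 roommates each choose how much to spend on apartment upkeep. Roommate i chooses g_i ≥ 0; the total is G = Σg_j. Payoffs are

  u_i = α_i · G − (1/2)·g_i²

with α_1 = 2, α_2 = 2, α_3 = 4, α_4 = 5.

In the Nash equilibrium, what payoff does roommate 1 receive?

24

Roommate i's FOC: ∂u_i/∂g_i = α_i − g_i = 0, so g_i* = α_i.
NE contributions = (2, 2, 4, 5); G = 13.
u_1 = α_1·G − ½·(g_1)² = 2·13 − ½·2² = 24.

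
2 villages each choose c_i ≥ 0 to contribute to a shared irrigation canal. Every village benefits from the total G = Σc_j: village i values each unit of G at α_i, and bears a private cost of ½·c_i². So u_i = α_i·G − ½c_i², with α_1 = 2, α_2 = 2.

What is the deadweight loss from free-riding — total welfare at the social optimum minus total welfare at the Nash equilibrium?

Village i's FOC: ∂u_i/∂c_i = α_i − c_i = 0, so c_i* = α_i.
NE contributions = (2, 2); G = 4.
W^NE = (Σα)·G − ½Σα_i² = 4² − ½·8 = 12.
Planner sets c_i = Σα_j = 4 for every i, so G^SO = 2·4 = 8.
W^SO = (Σα)·G^SO − ½·2·(Σα)² = (2/2)·4² = 16.
Deadweight loss = W^SO − W^NE = 4.

4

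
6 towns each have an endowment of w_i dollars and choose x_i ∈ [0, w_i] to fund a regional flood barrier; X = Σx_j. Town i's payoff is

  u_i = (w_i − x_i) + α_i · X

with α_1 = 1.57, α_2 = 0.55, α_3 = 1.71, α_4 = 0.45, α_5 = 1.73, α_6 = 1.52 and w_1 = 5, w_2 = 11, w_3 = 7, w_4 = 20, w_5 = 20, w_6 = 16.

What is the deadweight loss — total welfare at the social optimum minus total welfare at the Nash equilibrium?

202.43

∂u_i/∂x_i = α_i − 1, so town i contributes w_i if α_i > 1, else 0.
α_i > 1 for i ∈ {1, 3, 5, 6}; NE contributions (5, 0, 7, 0, 20, 16), X = 48.
W^NE = Σw_i − X^NE + (Σα_i)·X^NE = 79 + 6.53·48 = 392.44.
Planner: ∂(Σu_j)/∂x_i = Σα_j − 1 = 6.53 > 0, so everyone contributes w_i; X^SO = 79, W^SO = 79 + 6.53·79 = 594.87.
Deadweight loss = 202.43.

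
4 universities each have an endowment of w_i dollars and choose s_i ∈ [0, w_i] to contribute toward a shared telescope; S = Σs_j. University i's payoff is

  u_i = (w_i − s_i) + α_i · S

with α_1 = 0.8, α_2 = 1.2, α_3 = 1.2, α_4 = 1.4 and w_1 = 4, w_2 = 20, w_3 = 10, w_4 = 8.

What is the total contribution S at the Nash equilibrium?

∂u_i/∂s_i = α_i − 1, so university i contributes w_i if α_i > 1, else 0.
α_i > 1 for i ∈ {2, 3, 4}; NE contributions (0, 20, 10, 8), S = 38.

38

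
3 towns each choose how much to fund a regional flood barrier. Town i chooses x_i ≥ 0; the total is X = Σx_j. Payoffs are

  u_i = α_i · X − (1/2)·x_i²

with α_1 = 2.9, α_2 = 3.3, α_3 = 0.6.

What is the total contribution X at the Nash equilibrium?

6.8

Town i's FOC: ∂u_i/∂x_i = α_i − x_i = 0, so x_i* = α_i.
NE contributions = (2.9, 3.3, 0.6); X = 6.8.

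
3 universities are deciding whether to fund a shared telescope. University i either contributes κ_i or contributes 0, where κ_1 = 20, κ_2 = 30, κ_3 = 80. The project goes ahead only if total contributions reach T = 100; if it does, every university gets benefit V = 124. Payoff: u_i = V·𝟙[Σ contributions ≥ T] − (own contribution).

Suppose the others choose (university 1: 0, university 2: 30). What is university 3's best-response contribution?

80

Others' total = 30. Contributing 80 brings total to 110 ≥ 100: gain V − κ_3 = 44.
Best response: 80.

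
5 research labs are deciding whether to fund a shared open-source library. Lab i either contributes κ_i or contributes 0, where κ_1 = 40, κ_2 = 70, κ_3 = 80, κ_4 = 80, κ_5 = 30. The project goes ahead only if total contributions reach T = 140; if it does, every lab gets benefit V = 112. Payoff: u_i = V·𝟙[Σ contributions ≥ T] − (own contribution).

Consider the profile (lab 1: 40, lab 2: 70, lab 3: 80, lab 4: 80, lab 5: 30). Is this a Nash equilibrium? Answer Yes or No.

No

Total = 300 ≥ 140: provided.
Lab 1 (pledges 40, payoff 72): dropping to 0 → total 260, payoff 112. Profitable deviation.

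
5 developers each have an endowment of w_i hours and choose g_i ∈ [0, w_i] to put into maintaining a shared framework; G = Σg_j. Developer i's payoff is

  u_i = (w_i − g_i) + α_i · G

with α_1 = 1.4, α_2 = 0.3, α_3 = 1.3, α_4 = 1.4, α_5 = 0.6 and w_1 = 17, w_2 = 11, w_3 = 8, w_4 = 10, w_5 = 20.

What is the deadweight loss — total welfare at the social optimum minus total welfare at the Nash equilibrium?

∂u_i/∂g_i = α_i − 1, so developer i contributes w_i if α_i > 1, else 0.
α_i > 1 for i ∈ {1, 3, 4}; NE contributions (17, 0, 8, 10, 0), G = 35.
W^NE = Σw_i − G^NE + (Σα_i)·G^NE = 66 + 4·35 = 206.
Planner: ∂(Σu_j)/∂g_i = Σα_j − 1 = 4 > 0, so everyone contributes w_i; G^SO = 66, W^SO = 66 + 4·66 = 330.
Deadweight loss = 124.

124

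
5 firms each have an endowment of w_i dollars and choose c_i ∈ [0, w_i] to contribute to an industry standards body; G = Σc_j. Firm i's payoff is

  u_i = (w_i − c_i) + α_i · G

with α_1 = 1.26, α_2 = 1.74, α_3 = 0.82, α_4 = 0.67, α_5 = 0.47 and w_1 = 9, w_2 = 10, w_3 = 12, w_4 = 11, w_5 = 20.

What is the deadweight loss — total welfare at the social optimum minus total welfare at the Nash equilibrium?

170.28

∂u_i/∂c_i = α_i − 1, so firm i contributes w_i if α_i > 1, else 0.
α_i > 1 for i ∈ {1, 2}; NE contributions (9, 10, 0, 0, 0), G = 19.
W^NE = Σw_i − G^NE + (Σα_i)·G^NE = 62 + 3.96·19 = 137.24.
Planner: ∂(Σu_j)/∂c_i = Σα_j − 1 = 3.96 > 0, so everyone contributes w_i; G^SO = 62, W^SO = 62 + 3.96·62 = 307.52.
Deadweight loss = 170.28.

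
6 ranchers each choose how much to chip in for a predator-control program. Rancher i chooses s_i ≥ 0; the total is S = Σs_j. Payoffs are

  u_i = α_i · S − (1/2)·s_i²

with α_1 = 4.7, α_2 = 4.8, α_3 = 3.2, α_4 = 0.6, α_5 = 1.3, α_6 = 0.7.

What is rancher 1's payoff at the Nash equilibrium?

Rancher i's FOC: ∂u_i/∂s_i = α_i − s_i = 0, so s_i* = α_i.
NE contributions = (4.7, 4.8, 3.2, 0.6, 1.3, 0.7); S = 15.3.
u_1 = α_1·S − ½·(s_1)² = 4.7·15.3 − ½·4.7² = 60.865.

60.865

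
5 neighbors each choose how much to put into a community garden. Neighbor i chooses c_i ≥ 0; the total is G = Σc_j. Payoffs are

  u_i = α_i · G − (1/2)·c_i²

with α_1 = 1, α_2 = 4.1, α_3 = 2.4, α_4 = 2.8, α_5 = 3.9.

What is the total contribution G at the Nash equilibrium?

Neighbor i's FOC: ∂u_i/∂c_i = α_i − c_i = 0, so c_i* = α_i.
NE contributions = (1, 4.1, 2.4, 2.8, 3.9); G = 14.2.

14.2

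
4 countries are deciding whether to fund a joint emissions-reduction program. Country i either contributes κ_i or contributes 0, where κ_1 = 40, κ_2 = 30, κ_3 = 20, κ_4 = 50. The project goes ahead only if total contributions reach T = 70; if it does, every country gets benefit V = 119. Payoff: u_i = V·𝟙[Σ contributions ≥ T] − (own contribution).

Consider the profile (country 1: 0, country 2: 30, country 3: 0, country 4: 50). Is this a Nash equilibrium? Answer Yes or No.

Yes

Total = 80 ≥ 70: provided.
Country 1 (pledges 0, payoff 119): pledging 40 → total 120, payoff 79. No gain.
Country 2 (pledges 30, payoff 89): dropping to 0 → total 50, payoff 0. No gain.
Country 3 (pledges 0, payoff 119): pledging 20 → total 100, payoff 99. No gain.
Country 4 (pledges 50, payoff 69): dropping to 0 → total 30, payoff 0. No gain.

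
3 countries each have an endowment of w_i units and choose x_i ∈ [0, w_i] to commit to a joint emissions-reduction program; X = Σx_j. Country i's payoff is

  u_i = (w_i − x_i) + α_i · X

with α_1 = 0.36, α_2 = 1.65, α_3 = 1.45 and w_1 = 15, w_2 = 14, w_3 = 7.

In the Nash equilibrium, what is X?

∂u_i/∂x_i = α_i − 1, so country i contributes w_i if α_i > 1, else 0.
α_i > 1 for i ∈ {2, 3}; NE contributions (0, 14, 7), X = 21.

21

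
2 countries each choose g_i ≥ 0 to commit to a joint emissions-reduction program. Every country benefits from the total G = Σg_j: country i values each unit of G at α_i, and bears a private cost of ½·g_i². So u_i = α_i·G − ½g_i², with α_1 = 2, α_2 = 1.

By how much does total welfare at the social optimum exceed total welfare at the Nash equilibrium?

Country i's FOC: ∂u_i/∂g_i = α_i − g_i = 0, so g_i* = α_i.
NE contributions = (2, 1); G = 3.
W^NE = (Σα)·G − ½Σα_i² = 3² − ½·5 = 6.5.
Planner sets g_i = Σα_j = 3 for every i, so G^SO = 2·3 = 6.
W^SO = (Σα)·G^SO − ½·2·(Σα)² = (2/2)·3² = 9.
Deadweight loss = W^SO − W^NE = 2.5.

2.5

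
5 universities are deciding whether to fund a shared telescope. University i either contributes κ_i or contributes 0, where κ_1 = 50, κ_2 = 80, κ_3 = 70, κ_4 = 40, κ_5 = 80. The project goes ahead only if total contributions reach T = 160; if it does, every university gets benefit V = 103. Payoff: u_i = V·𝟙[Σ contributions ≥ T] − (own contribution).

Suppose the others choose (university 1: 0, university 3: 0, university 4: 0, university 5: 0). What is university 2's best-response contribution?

0

Others' total = 0. Even contributing 80 gives 80 < 160: no benefit either way.
Best response: 0.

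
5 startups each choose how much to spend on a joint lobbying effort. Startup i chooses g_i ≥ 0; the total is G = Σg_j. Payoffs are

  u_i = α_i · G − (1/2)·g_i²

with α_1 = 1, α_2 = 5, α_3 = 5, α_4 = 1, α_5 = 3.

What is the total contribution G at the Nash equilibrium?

15

Startup i's FOC: ∂u_i/∂g_i = α_i − g_i = 0, so g_i* = α_i.
NE contributions = (1, 5, 5, 1, 3); G = 15.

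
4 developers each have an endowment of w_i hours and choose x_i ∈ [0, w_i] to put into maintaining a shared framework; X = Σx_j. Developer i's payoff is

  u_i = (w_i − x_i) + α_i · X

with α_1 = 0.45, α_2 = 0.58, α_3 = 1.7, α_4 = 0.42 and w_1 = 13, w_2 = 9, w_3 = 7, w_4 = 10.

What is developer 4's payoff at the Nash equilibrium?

12.94

∂u_i/∂x_i = α_i − 1, so developer i contributes w_i if α_i > 1, else 0.
α_i > 1 for i ∈ {3}; NE contributions (0, 0, 7, 0), X = 7.
u_4 = (10 − 0) + 0.42·7 = 12.94.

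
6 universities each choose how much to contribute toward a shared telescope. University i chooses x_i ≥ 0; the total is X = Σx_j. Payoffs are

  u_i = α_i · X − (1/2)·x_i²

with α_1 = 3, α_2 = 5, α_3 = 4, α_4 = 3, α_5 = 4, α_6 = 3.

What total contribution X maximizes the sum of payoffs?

132

Planner FOC: ∂(Σu_j)/∂x_i = (Σα_j) − x_i = 0, so x_i^SO = Σα_j = 22 for every i; X^SO = 132.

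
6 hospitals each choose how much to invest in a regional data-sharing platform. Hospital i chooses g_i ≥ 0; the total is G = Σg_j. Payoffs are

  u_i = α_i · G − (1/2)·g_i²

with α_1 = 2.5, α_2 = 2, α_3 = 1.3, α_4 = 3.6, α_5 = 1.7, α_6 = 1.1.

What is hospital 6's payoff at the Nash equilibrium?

Hospital i's FOC: ∂u_i/∂g_i = α_i − g_i = 0, so g_i* = α_i.
NE contributions = (2.5, 2, 1.3, 3.6, 1.7, 1.1); G = 12.2.
u_6 = α_6·G − ½·(g_6)² = 1.1·12.2 − ½·1.1² = 12.815.

12.815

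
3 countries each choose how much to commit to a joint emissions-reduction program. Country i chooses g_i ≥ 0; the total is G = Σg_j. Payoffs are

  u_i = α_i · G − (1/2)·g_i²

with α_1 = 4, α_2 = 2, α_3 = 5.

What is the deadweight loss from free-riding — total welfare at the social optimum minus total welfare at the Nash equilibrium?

Country i's FOC: ∂u_i/∂g_i = α_i − g_i = 0, so g_i* = α_i.
NE contributions = (4, 2, 5); G = 11.
W^NE = (Σα)·G − ½Σα_i² = 11² − ½·45 = 98.5.
Planner sets g_i = Σα_j = 11 for every i, so G^SO = 3·11 = 33.
W^SO = (Σα)·G^SO − ½·3·(Σα)² = (3/2)·11² = 181.5.
Deadweight loss = W^SO − W^NE = 83.

83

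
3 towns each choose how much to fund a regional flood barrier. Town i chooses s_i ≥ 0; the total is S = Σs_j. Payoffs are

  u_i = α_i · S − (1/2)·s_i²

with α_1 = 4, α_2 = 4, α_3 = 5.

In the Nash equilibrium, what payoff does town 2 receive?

44

Town i's FOC: ∂u_i/∂s_i = α_i − s_i = 0, so s_i* = α_i.
NE contributions = (4, 4, 5); S = 13.
u_2 = α_2·S − ½·(s_2)² = 4·13 − ½·4² = 44.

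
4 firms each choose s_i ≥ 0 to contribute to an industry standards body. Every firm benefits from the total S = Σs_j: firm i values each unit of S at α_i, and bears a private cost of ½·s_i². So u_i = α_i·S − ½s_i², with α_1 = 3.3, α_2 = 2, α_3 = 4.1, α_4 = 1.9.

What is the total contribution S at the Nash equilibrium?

11.3

Firm i's FOC: ∂u_i/∂s_i = α_i − s_i = 0, so s_i* = α_i.
NE contributions = (3.3, 2, 4.1, 1.9); S = 11.3.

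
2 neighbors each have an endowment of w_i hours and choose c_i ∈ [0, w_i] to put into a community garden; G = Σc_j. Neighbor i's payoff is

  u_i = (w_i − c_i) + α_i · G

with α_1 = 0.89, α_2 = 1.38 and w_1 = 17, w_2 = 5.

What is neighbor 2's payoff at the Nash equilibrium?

6.9

∂u_i/∂c_i = α_i − 1, so neighbor i contributes w_i if α_i > 1, else 0.
α_i > 1 for i ∈ {2}; NE contributions (0, 5), G = 5.
u_2 = (5 − 5) + 1.38·5 = 6.9.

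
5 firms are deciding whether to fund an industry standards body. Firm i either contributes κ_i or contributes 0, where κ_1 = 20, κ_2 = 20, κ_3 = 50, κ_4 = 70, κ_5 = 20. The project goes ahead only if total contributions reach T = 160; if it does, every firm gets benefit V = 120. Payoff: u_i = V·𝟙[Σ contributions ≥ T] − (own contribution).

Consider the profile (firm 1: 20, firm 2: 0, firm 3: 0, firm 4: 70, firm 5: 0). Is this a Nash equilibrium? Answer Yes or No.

No

Total = 90 < 160: not provided.
Firm 1 (pledges 20, payoff -20): dropping to 0 → total 70, payoff 0. Profitable deviation.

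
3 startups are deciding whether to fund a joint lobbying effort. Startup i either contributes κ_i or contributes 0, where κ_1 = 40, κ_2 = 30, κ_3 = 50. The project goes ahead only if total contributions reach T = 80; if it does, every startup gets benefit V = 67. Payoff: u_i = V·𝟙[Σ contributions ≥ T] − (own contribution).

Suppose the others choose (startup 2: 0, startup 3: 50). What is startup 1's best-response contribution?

Others' total = 50. Contributing 40 brings total to 90 ≥ 80: gain V − κ_1 = 27.
Best response: 40.

40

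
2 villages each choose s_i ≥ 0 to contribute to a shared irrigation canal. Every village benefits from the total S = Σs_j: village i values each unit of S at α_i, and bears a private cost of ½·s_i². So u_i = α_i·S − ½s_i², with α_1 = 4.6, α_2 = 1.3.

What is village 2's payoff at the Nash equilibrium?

6.825

Village i's FOC: ∂u_i/∂s_i = α_i − s_i = 0, so s_i* = α_i.
NE contributions = (4.6, 1.3); S = 5.9.
u_2 = α_2·S − ½·(s_2)² = 1.3·5.9 − ½·1.3² = 6.825.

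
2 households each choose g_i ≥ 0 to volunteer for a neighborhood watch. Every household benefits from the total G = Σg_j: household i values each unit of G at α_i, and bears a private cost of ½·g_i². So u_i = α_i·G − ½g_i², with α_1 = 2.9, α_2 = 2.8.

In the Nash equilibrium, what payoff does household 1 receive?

Household i's FOC: ∂u_i/∂g_i = α_i − g_i = 0, so g_i* = α_i.
NE contributions = (2.9, 2.8); G = 5.7.
u_1 = α_1·G − ½·(g_1)² = 2.9·5.7 − ½·2.9² = 12.325.

12.325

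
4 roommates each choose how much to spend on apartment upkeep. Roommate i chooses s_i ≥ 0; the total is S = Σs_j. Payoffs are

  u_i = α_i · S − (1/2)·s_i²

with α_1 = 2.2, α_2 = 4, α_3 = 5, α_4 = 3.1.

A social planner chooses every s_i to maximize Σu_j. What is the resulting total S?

57.2

Planner FOC: ∂(Σu_j)/∂s_i = (Σα_j) − s_i = 0, so s_i^SO = Σα_j = 14.3 for every i; S^SO = 57.2.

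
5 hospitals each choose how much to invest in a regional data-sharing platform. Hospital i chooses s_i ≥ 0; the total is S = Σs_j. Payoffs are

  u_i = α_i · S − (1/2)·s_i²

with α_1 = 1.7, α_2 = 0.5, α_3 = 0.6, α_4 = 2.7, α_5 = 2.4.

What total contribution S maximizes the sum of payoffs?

39.5

Planner FOC: ∂(Σu_j)/∂s_i = (Σα_j) − s_i = 0, so s_i^SO = Σα_j = 7.9 for every i; S^SO = 39.5.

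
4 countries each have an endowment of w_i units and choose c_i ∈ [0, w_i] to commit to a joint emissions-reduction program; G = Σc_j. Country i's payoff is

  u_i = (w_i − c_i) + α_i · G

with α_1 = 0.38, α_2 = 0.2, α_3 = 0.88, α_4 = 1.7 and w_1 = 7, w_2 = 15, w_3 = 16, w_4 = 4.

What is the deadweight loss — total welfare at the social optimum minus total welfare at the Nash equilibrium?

82.08

∂u_i/∂c_i = α_i − 1, so country i contributes w_i if α_i > 1, else 0.
α_i > 1 for i ∈ {4}; NE contributions (0, 0, 0, 4), G = 4.
W^NE = Σw_i − G^NE + (Σα_i)·G^NE = 42 + 2.16·4 = 50.64.
Planner: ∂(Σu_j)/∂c_i = Σα_j − 1 = 2.16 > 0, so everyone contributes w_i; G^SO = 42, W^SO = 42 + 2.16·42 = 132.72.
Deadweight loss = 82.08.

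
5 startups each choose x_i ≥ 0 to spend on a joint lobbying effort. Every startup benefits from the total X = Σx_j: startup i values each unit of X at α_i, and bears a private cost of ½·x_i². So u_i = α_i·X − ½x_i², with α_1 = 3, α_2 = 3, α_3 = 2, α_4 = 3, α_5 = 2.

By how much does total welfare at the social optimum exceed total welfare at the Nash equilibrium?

271

Startup i's FOC: ∂u_i/∂x_i = α_i − x_i = 0, so x_i* = α_i.
NE contributions = (3, 3, 2, 3, 2); X = 13.
W^NE = (Σα)·X − ½Σα_i² = 13² − ½·35 = 151.5.
Planner sets x_i = Σα_j = 13 for every i, so X^SO = 5·13 = 65.
W^SO = (Σα)·X^SO − ½·5·(Σα)² = (5/2)·13² = 422.5.
Deadweight loss = W^SO − W^NE = 271.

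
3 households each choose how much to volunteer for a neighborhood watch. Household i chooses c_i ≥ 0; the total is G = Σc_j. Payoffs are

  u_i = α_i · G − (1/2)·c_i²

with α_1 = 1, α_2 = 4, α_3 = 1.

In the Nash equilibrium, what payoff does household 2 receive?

Household i's FOC: ∂u_i/∂c_i = α_i − c_i = 0, so c_i* = α_i.
NE contributions = (1, 4, 1); G = 6.
u_2 = α_2·G − ½·(c_2)² = 4·6 − ½·4² = 16.

16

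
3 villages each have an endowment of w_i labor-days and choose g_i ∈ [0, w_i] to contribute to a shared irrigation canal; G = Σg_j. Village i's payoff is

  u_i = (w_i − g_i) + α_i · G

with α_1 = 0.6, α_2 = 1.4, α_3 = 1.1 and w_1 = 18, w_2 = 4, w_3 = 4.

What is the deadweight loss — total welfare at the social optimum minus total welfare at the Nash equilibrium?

∂u_i/∂g_i = α_i − 1, so village i contributes w_i if α_i > 1, else 0.
α_i > 1 for i ∈ {2, 3}; NE contributions (0, 4, 4), G = 8.
W^NE = Σw_i − G^NE + (Σα_i)·G^NE = 26 + 2.1·8 = 42.8.
Planner: ∂(Σu_j)/∂g_i = Σα_j − 1 = 2.1 > 0, so everyone contributes w_i; G^SO = 26, W^SO = 26 + 2.1·26 = 80.6.
Deadweight loss = 37.8.

37.8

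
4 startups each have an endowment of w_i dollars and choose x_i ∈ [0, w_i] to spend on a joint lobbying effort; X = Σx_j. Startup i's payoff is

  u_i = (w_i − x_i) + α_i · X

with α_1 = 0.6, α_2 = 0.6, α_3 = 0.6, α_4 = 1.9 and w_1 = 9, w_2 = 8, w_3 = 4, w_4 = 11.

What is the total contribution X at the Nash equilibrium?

∂u_i/∂x_i = α_i − 1, so startup i contributes w_i if α_i > 1, else 0.
α_i > 1 for i ∈ {4}; NE contributions (0, 0, 0, 11), X = 11.

11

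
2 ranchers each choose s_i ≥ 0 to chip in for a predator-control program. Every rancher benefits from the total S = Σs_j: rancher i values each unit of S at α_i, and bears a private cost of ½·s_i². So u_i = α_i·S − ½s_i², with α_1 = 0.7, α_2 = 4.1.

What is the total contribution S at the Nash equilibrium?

4.8

Rancher i's FOC: ∂u_i/∂s_i = α_i − s_i = 0, so s_i* = α_i.
NE contributions = (0.7, 4.1); S = 4.8.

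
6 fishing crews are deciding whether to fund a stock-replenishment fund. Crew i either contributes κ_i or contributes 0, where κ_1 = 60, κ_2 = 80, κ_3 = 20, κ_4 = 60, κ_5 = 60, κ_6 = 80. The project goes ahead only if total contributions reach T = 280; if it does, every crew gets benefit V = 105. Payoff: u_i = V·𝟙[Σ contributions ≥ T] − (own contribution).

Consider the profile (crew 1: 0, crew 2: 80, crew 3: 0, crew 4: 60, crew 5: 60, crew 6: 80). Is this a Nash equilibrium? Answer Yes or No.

Total = 280 ≥ 280: provided.
Crew 1 (pledges 0, payoff 105): pledging 60 → total 340, payoff 45. No gain.
Crew 2 (pledges 80, payoff 25): dropping to 0 → total 200, payoff 0. No gain.
Crew 3 (pledges 0, payoff 105): pledging 20 → total 300, payoff 85. No gain.
Crew 4 (pledges 60, payoff 45): dropping to 0 → total 220, payoff 0. No gain.
Crew 5 (pledges 60, payoff 45): dropping to 0 → total 220, payoff 0. No gain.
Crew 6 (pledges 80, payoff 25): dropping to 0 → total 200, payoff 0. No gain.

Yes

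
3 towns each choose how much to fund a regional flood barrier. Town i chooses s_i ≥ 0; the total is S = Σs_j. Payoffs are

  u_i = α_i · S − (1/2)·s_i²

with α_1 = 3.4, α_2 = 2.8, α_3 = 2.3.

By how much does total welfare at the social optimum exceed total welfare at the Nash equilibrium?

Town i's FOC: ∂u_i/∂s_i = α_i − s_i = 0, so s_i* = α_i.
NE contributions = (3.4, 2.8, 2.3); S = 8.5.
W^NE = (Σα)·S − ½Σα_i² = 8.5² − ½·24.69 = 59.905.
Planner sets s_i = Σα_j = 8.5 for every i, so S^SO = 3·8.5 = 25.5.
W^SO = (Σα)·S^SO − ½·3·(Σα)² = (3/2)·8.5² = 108.375.
Deadweight loss = W^SO − W^NE = 48.47.

48.47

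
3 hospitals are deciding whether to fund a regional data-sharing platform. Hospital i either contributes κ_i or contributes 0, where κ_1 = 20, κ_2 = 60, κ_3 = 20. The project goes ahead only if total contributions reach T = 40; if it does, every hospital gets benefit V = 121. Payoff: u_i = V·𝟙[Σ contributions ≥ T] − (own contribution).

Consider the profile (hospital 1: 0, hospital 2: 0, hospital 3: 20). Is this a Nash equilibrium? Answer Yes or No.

Total = 20 < 40: not provided.
Hospital 1 (pledges 0, payoff 0): pledging 20 → total 40, payoff 101. Profitable deviation.

No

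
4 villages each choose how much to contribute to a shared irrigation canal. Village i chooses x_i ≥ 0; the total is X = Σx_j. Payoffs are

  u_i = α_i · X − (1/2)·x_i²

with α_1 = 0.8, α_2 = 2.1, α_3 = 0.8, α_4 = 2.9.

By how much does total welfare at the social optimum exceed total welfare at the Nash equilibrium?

Village i's FOC: ∂u_i/∂x_i = α_i − x_i = 0, so x_i* = α_i.
NE contributions = (0.8, 2.1, 0.8, 2.9); X = 6.6.
W^NE = (Σα)·X − ½Σα_i² = 6.6² − ½·14.1 = 36.51.
Planner sets x_i = Σα_j = 6.6 for every i, so X^SO = 4·6.6 = 26.4.
W^SO = (Σα)·X^SO − ½·4·(Σα)² = (4/2)·6.6² = 87.12.
Deadweight loss = W^SO − W^NE = 50.61.

50.61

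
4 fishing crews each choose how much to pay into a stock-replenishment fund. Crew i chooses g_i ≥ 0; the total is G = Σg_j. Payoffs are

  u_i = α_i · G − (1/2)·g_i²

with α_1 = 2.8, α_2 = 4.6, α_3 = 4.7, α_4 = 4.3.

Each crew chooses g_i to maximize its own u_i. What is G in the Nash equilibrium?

Crew i's FOC: ∂u_i/∂g_i = α_i − g_i = 0, so g_i* = α_i.
NE contributions = (2.8, 4.6, 4.7, 4.3); G = 16.4.

16.4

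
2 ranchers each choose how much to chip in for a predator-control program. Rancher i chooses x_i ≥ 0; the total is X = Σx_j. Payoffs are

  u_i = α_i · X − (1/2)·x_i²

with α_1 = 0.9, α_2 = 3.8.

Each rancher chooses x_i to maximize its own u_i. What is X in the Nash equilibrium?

4.7

Rancher i's FOC: ∂u_i/∂x_i = α_i − x_i = 0, so x_i* = α_i.
NE contributions = (0.9, 3.8); X = 4.7.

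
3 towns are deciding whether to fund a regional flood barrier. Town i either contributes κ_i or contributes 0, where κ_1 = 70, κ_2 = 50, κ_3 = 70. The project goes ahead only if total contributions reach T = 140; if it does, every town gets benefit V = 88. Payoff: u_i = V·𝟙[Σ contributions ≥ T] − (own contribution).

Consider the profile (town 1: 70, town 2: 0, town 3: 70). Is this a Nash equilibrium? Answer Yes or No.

Yes

Total = 140 ≥ 140: provided.
Town 1 (pledges 70, payoff 18): dropping to 0 → total 70, payoff 0. No gain.
Town 2 (pledges 0, payoff 88): pledging 50 → total 190, payoff 38. No gain.
Town 3 (pledges 70, payoff 18): dropping to 0 → total 70, payoff 0. No gain.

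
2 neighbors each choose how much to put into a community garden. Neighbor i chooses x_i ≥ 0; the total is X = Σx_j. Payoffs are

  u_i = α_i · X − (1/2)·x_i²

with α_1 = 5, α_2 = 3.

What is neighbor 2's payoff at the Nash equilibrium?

Neighbor i's FOC: ∂u_i/∂x_i = α_i − x_i = 0, so x_i* = α_i.
NE contributions = (5, 3); X = 8.
u_2 = α_2·X − ½·(x_2)² = 3·8 − ½·3² = 19.5.

19.5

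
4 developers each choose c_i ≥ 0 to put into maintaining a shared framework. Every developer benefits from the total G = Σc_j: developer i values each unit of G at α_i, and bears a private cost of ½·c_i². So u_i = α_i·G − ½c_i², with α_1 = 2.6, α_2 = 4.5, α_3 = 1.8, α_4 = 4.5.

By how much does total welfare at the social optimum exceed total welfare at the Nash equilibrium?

Developer i's FOC: ∂u_i/∂c_i = α_i − c_i = 0, so c_i* = α_i.
NE contributions = (2.6, 4.5, 1.8, 4.5); G = 13.4.
W^NE = (Σα)·G − ½Σα_i² = 13.4² − ½·50.5 = 154.31.
Planner sets c_i = Σα_j = 13.4 for every i, so G^SO = 4·13.4 = 53.6.
W^SO = (Σα)·G^SO − ½·4·(Σα)² = (4/2)·13.4² = 359.12.
Deadweight loss = W^SO − W^NE = 204.81.

204.81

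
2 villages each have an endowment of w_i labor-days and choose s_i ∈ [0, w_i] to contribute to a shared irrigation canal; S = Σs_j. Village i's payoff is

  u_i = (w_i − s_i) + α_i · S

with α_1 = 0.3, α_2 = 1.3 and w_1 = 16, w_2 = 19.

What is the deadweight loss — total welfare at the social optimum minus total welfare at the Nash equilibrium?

∂u_i/∂s_i = α_i − 1, so village i contributes w_i if α_i > 1, else 0.
α_i > 1 for i ∈ {2}; NE contributions (0, 19), S = 19.
W^NE = Σw_i − S^NE + (Σα_i)·S^NE = 35 + 0.6·19 = 46.4.
Planner: ∂(Σu_j)/∂s_i = Σα_j − 1 = 0.6 > 0, so everyone contributes w_i; S^SO = 35, W^SO = 35 + 0.6·35 = 56.
Deadweight loss = 9.6.

9.6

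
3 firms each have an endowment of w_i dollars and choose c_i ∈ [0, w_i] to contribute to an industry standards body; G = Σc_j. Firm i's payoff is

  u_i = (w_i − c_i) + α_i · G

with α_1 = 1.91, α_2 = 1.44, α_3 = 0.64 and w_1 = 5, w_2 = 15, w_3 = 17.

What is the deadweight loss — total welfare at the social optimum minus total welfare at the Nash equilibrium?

∂u_i/∂c_i = α_i − 1, so firm i contributes w_i if α_i > 1, else 0.
α_i > 1 for i ∈ {1, 2}; NE contributions (5, 15, 0), G = 20.
W^NE = Σw_i − G^NE + (Σα_i)·G^NE = 37 + 2.99·20 = 96.8.
Planner: ∂(Σu_j)/∂c_i = Σα_j − 1 = 2.99 > 0, so everyone contributes w_i; G^SO = 37, W^SO = 37 + 2.99·37 = 147.63.
Deadweight loss = 50.83.

50.83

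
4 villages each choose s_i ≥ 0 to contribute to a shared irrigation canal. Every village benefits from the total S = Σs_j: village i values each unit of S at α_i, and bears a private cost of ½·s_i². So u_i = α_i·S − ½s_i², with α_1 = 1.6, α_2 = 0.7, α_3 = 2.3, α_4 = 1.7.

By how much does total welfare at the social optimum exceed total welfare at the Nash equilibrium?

Village i's FOC: ∂u_i/∂s_i = α_i − s_i = 0, so s_i* = α_i.
NE contributions = (1.6, 0.7, 2.3, 1.7); S = 6.3.
W^NE = (Σα)·S − ½Σα_i² = 6.3² − ½·11.23 = 34.075.
Planner sets s_i = Σα_j = 6.3 for every i, so S^SO = 4·6.3 = 25.2.
W^SO = (Σα)·S^SO − ½·4·(Σα)² = (4/2)·6.3² = 79.38.
Deadweight loss = W^SO − W^NE = 45.305.

45.305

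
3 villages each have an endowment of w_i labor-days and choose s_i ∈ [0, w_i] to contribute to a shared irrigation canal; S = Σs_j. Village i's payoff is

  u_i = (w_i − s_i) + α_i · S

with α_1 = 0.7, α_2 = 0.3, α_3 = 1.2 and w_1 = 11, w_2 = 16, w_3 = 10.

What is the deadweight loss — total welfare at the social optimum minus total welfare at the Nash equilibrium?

32.4

∂u_i/∂s_i = α_i − 1, so village i contributes w_i if α_i > 1, else 0.
α_i > 1 for i ∈ {3}; NE contributions (0, 0, 10), S = 10.
W^NE = Σw_i − S^NE + (Σα_i)·S^NE = 37 + 1.2·10 = 49.
Planner: ∂(Σu_j)/∂s_i = Σα_j − 1 = 1.2 > 0, so everyone contributes w_i; S^SO = 37, W^SO = 37 + 1.2·37 = 81.4.
Deadweight loss = 32.4.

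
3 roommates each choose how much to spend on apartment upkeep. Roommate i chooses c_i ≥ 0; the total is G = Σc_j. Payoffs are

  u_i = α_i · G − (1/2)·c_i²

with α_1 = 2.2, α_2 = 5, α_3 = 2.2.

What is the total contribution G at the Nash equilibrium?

9.4

Roommate i's FOC: ∂u_i/∂c_i = α_i − c_i = 0, so c_i* = α_i.
NE contributions = (2.2, 5, 2.2); G = 9.4.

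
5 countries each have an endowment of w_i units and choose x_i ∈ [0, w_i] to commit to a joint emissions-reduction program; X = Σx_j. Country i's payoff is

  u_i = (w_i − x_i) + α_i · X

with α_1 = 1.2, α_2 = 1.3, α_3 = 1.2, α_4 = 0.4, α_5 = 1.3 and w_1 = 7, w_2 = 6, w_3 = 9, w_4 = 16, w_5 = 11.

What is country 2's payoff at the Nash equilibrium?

42.9

∂u_i/∂x_i = α_i − 1, so country i contributes w_i if α_i > 1, else 0.
α_i > 1 for i ∈ {1, 2, 3, 5}; NE contributions (7, 6, 9, 0, 11), X = 33.
u_2 = (6 − 6) + 1.3·33 = 42.9.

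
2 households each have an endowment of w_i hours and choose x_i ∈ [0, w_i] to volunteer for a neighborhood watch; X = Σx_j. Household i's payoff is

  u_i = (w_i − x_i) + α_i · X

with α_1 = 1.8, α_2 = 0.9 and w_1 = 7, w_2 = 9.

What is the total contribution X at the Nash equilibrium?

7

∂u_i/∂x_i = α_i − 1, so household i contributes w_i if α_i > 1, else 0.
α_i > 1 for i ∈ {1}; NE contributions (7, 0), X = 7.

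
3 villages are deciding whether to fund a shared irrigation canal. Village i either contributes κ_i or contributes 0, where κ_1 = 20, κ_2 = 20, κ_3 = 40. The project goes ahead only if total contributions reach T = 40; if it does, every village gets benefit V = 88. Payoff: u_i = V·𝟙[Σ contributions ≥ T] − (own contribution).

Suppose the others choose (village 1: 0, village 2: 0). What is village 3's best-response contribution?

40

Others' total = 0. Contributing 40 brings total to 40 ≥ 40: gain V − κ_3 = 48.
Best response: 40.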